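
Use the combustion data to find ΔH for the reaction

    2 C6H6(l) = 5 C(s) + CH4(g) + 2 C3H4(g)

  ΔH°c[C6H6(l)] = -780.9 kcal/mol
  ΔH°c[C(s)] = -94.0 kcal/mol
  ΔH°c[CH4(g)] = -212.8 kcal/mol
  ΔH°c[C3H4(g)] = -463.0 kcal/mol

ΔH = 47.0 kcal/mol

Using ΔH = Σ nΔHc°(reactants) − Σ nΔHc°(products):
= [2·(-780.9)] − [5·(-94.0) + 1·(-212.8) + 2·(-463.0)]
= 47.0 kcal/mol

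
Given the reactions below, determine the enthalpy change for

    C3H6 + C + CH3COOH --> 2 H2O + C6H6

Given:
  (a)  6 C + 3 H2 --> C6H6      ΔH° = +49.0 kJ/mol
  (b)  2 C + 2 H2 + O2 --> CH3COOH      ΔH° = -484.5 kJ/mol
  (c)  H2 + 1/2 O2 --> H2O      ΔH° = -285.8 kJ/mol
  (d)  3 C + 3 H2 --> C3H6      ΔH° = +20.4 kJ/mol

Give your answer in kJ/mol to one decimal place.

ΔH° = -58.5 kJ/mol

(a) as written (C6H6 already on the product side): +49.0 kJ/mol
(b) reversed (reverse to put CH3COOH on the reactant side): +484.5 kJ/mol
(c) × 2 (×2 to match 2 H2O in the target): (2)·(-285.8) = -571.6 kJ/mol
(d) reversed (reverse to put C3H6 on the reactant side): -20.4 kJ/mol
Since enthalpy is a state function, ΔH° = (1)·(+49.0) + (-1)·(-484.5) + (2)·(-285.8) + (-1)·(+20.4) = -58.5 kJ/mol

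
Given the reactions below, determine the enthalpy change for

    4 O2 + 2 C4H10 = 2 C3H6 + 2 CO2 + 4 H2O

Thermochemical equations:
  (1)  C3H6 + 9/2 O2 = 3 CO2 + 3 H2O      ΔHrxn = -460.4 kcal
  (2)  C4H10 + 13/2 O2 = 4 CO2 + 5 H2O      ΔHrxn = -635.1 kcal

ΔHrxn = -349.4 kcal

(1) reversed and × 2: (-2)·(-460.4) = +920.8 kcal
(2) × 2: (2)·(-635.1) = -1270.2 kcal
Combining the equations, ΔHrxn = (-2)·(-460.4) + (2)·(-635.1) = -349.4 kcal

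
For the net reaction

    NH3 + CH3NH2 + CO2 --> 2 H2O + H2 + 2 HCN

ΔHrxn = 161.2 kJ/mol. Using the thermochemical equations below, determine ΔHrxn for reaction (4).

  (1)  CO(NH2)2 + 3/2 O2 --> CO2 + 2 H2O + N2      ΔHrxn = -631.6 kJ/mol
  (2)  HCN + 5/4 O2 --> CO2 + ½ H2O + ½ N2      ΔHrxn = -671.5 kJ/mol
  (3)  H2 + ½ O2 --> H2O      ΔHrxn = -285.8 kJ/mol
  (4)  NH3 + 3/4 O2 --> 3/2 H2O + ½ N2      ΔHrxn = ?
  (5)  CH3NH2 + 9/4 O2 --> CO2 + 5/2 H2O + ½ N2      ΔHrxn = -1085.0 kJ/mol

(1): not needed (CO(NH2)2 appears nowhere else).
(2) reversed and × 2 (HCN must end up as a product; scale by 2 for the 2 HCN): (-2)·(-671.5) = +1343.0 kJ/mol
(3) reversed (reverse to put H2 on the product side): +285.8 kJ/mol
(4) as written (NH3 already on the reactant side): contributes x
(5) as written (CH3NH2 already on the reactant side): -1085.0 kJ/mol
+161.2 = (+1343.0) + (+285.8) + (-1085.0) + x
x = (+161.2 − (+543.8)) / (1) = -382.6 kJ/mol

ΔHrxn = -382.6 kJ/mol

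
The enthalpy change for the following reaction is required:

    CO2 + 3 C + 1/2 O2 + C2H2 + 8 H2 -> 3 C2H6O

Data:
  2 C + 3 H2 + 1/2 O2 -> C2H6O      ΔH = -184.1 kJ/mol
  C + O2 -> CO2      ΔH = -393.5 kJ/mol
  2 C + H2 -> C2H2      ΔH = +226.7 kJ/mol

equation 1 × 3 (×3 to match 3 C2H6O in the target): (3)·(-184.1) = -552.3 kJ/mol
equation 2 reversed (reverse to put CO2 on the reactant side): +393.5 kJ/mol
equation 3 reversed (reverse to put C2H2 on the reactant side): -226.7 kJ/mol
ΔH = (-552.3) + (+393.5) + (-226.7) = -385.5 kJ/mol

ΔH = -385.5 kJ/mol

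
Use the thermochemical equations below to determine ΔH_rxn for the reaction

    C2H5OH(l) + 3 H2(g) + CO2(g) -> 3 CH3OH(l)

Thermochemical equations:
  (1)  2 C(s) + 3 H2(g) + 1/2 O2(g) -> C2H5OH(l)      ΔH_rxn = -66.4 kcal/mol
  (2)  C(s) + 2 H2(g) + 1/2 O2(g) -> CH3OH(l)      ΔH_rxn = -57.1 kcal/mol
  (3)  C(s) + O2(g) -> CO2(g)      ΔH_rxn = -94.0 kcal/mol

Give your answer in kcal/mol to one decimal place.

ΔH_rxn = -10.9 kcal/mol

(1) reversed: +66.4 kcal/mol
(2) × 3: (3)·(-57.1) = -171.3 kcal/mol
(3) reversed: +94.0 kcal/mol
ΔH_rxn = (-1)·(-66.4) + (3)·(-57.1) + (-1)·(-94.0) = -10.9 kcal/mol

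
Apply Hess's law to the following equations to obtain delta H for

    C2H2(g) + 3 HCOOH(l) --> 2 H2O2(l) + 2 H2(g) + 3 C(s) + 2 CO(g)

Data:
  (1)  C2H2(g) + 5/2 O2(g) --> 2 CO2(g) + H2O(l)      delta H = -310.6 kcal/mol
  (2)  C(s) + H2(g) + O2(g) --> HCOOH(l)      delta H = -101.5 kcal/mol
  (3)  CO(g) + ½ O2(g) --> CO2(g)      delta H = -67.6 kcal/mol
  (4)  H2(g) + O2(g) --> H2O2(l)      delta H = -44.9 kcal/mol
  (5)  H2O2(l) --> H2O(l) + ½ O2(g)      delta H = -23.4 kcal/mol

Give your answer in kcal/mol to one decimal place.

delta H = 107.6 kcal/mol

(1) as written (C2H2(g) already on the reactant side): -310.6 kcal/mol
(2) reversed and × 3 (reverse to put HCOOH(l) on the reactant side; scale by 3 for the 3 HCOOH(l)): (-3)·(-101.5) = +304.5 kcal/mol
(3) reversed and × 2 (reverse to put CO(g) on the product side; ×2 to match 2 CO(g) in the target): (-2)·(-67.6) = +135.2 kcal/mol
(4) as written: -44.9 kcal/mol
(5) reversed: +23.4 kcal/mol
Summing the manipulated equations, delta H = (-310.6) + (+304.5) + (+135.2) + (-44.9) + (+23.4) = 107.6 kcal/mol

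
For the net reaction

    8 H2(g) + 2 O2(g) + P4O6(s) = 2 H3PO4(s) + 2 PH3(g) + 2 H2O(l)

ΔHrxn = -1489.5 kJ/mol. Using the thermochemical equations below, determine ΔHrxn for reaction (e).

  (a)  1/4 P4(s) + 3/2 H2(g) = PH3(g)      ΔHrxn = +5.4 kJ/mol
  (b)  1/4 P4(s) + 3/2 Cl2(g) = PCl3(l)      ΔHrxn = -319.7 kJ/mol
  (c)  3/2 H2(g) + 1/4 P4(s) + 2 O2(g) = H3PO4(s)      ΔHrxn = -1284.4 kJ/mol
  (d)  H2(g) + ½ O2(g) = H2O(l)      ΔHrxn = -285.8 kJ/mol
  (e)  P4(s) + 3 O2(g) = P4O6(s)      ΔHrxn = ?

ΔHrxn = -1640.1 kJ/mol

(a) × 2: (2)·(+5.4) = +10.8 kJ/mol
(b): not needed.
(c) × 2: (2)·(-1284.4) = -2568.8 kJ/mol
(d) × 2: (2)·(-285.8) = -571.6 kJ/mol
(e) reversed: contributes −x
-1489.5 = (+10.8) + (-2568.8) + (-571.6) − x
x = (-1489.5 − (-3129.6)) / (-1) = -1640.1 kJ/mol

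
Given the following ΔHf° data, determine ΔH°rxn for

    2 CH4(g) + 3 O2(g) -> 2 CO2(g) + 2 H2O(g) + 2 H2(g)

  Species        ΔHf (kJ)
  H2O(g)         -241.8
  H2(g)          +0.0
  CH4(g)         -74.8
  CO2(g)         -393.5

Products: 2·(-393.5) + 2·(-241.8) + 2·(+0.0) = -1270.6
Reactants: 2·(-74.8) + 3·(+0.0) = -149.6
ΔH°rxn = (-1270.6) − (-149.6) = -1121.0 kJ

ΔH°rxn = -1121.0 kJ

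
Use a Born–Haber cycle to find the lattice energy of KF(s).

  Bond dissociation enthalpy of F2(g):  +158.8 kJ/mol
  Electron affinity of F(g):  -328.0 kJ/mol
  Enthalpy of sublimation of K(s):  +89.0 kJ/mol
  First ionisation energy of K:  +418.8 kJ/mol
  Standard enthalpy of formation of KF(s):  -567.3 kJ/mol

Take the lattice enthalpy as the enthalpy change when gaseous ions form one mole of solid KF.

U = -826.5 kJ/mol

ΔHf° = 1·ΔHsub + 1·(ΣIE) + 1/2·D(F2) + 1·EA + U
-567.3 = 1·(+89.0) + 1·(+418.8) + 1/2·(+158.8) + 1·(-328.0) + U
U = -567.3 − (+259.2) = -826.5 kJ/mol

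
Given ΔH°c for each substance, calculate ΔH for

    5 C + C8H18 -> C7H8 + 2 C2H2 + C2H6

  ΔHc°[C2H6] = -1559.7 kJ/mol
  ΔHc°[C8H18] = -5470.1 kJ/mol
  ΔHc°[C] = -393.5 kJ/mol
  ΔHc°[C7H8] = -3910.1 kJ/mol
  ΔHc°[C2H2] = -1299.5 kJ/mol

With combustion enthalpies, reactants minus products:
= [5·(-393.5) + 1·(-5470.1)] − [1·(-3910.1) + 2·(-1299.5) + 1·(-1559.7)]
= 631.2 kJ/mol

ΔH = 631.2 kJ/mol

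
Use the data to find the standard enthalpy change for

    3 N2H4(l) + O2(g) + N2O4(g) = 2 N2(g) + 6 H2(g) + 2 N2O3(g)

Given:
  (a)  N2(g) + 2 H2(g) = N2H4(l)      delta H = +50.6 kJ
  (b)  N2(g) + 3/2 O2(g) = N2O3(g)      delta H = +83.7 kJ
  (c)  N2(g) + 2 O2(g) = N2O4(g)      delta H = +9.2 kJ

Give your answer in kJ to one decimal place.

delta H = 6.4 kJ

(a) reversed and × 3 (N2H4(l) must end up as a reactant; scale by 3 for the 3 N2H4(l)): (-3)·(+50.6) = -151.8 kJ
(b) × 2 (×2 to match 2 N2O3(g) in the target): (2)·(+83.7) = +167.4 kJ
(c) reversed (N2O4(g) must end up as a reactant): -9.2 kJ
delta H = (-3)·(+50.6) + (2)·(+83.7) + (-1)·(+9.2) = 6.4 kJ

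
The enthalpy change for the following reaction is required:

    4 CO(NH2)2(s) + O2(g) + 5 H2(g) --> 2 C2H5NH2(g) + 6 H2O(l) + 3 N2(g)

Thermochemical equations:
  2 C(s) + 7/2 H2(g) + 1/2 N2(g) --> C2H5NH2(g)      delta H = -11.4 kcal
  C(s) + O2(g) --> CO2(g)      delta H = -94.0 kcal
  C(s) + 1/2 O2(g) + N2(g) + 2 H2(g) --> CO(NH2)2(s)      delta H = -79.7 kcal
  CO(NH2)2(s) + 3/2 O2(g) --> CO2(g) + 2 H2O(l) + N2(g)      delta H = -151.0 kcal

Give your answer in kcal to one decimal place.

equation 1 × 2: (2)·(-11.4) = -22.8 kcal
equation 2 reversed and × 3: (-3)·(-94.0) = +282.0 kcal
equation 3 reversed: +79.7 kcal
equation 4 × 3: (3)·(-151.0) = -453.0 kcal
Since enthalpy is a state function, delta H = (-22.8) + (+282.0) + (+79.7) + (-453.0) = -114.1 kcal

delta H = -114.1 kcal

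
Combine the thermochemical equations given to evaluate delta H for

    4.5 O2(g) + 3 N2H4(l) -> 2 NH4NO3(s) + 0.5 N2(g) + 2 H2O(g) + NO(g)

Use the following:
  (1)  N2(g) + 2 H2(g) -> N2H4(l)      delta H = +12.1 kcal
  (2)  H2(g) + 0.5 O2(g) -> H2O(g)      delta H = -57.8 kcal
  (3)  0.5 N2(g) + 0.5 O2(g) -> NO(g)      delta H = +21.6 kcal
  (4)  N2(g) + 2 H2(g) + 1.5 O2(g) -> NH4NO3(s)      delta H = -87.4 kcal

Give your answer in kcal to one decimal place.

(1) reversed and × 3 (reverse to put N2H4(l) on the reactant side; ×3 to match 3 N2H4(l) in the target): (-3)·(+12.1) = -36.3 kcal
(2) × 2 (scale by 2 for the 2 H2O(g)): (2)·(-57.8) = -115.6 kcal
(3) as written (NO(g) already on the product side): +21.6 kcal
(4) × 2 (scale by 2 for the 2 NH4NO3(s)): (2)·(-87.4) = -174.8 kcal
delta H = (-36.3) + (-115.6) + (+21.6) + (-174.8) = -305.1 kcal

delta H = -305.1 kcal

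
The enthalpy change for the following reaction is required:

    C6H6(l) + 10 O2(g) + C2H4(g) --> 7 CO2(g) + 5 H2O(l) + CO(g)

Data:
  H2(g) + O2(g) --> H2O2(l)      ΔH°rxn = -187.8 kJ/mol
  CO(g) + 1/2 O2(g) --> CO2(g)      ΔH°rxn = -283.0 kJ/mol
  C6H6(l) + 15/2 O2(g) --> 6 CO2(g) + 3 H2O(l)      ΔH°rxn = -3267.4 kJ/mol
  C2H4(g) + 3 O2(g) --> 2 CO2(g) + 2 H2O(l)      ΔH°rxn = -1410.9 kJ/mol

ΔH°rxn = -4395.3 kJ/mol

equation 1: not needed (H2O2(l) appears nowhere else).
equation 2 reversed (reverse to put CO(g) on the product side): +283.0 kJ/mol
equation 3 as written (C6H6(l) already on the reactant side): -3267.4 kJ/mol
equation 4 as written (C2H4(g) already on the reactant side): -1410.9 kJ/mol
ΔH°rxn = (-1)·(-283.0) + (1)·(-3267.4) + (1)·(-1410.9) = -4395.3 kJ/mol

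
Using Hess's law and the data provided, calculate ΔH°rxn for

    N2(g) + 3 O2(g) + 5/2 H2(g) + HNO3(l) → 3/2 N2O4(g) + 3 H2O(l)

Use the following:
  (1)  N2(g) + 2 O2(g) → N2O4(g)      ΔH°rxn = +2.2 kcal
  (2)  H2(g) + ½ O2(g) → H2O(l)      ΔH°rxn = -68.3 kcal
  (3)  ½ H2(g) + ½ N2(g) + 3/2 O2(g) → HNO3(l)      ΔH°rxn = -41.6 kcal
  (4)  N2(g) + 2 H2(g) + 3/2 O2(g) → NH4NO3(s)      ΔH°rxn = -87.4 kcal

(1) × 3/2 (×3/2 to match 3/2 N2O4(g) in the target): (3/2)·(+2.2) = +3.3 kcal
(2) × 3 (scale by 3 for the 3 H2O(l)): (3)·(-68.3) = -204.9 kcal
(3) reversed (reverse to put HNO3(l) on the reactant side): +41.6 kcal
(4): not needed (NH4NO3(s) appears nowhere else).
ΔH°rxn = (+3.3) + (-204.9) + (+41.6) = -160.0 kcal

ΔH°rxn = -160.0 kcal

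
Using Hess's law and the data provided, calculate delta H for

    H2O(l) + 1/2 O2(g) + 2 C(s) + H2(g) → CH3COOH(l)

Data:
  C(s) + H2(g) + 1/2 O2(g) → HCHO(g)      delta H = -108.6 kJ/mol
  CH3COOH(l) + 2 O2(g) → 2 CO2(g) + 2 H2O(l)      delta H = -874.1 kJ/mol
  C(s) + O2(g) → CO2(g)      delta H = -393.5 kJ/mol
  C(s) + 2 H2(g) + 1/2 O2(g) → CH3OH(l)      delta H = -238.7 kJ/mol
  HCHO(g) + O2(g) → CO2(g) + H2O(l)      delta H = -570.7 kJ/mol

delta H = -198.7 kJ/mol

equation 1 as written: -108.6 kJ/mol
equation 2 reversed (CH3COOH(l) must end up as a product): +874.1 kJ/mol
equation 3 as written: -393.5 kJ/mol
equation 4: not needed (CH3OH(l) appears nowhere else).
equation 5 as written: -570.7 kJ/mol
Since enthalpy is a state function, delta H = (-108.6) + (+874.1) + (-393.5) + (-570.7) = -198.7 kJ/mol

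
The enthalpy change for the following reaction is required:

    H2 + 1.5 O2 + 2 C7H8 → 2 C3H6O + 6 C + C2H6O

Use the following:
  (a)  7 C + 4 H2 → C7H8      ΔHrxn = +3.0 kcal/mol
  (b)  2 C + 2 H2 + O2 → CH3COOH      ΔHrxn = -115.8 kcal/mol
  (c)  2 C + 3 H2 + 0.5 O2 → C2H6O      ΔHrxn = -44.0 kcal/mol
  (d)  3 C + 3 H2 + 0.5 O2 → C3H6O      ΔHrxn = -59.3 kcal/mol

(a) reversed and × 2: (-2)·(+3.0) = -6.0 kcal/mol
(b): not needed.
(c) as written: -44.0 kcal/mol
(d) × 2: (2)·(-59.3) = -118.6 kcal/mol
Since enthalpy is a state function, ΔHrxn = (-2)·(+3.0) + (1)·(-44.0) + (2)·(-59.3) = -168.6 kcal/mol

ΔHrxn = -168.6 kcal/mol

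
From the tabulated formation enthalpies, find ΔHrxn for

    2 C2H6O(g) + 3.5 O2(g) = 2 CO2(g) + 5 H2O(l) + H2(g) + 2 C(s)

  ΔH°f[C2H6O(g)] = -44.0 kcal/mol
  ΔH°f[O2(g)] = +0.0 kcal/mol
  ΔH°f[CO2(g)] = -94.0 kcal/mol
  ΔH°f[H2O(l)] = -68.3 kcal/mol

ΔH°rxn = Σ nΔHf°(products) − Σ nΔHf°(reactants).
Products: 2·(-94.0) + 5·(-68.3) + 1·(+0.0) + 2·(+0.0) = -529.5
Reactants: 2·(-44.0) + 7/2·(+0.0) = -88.0
ΔHrxn = (-529.5) − (-88.0) = -441.5 kcal/mol

ΔHrxn = -441.5 kcal/mol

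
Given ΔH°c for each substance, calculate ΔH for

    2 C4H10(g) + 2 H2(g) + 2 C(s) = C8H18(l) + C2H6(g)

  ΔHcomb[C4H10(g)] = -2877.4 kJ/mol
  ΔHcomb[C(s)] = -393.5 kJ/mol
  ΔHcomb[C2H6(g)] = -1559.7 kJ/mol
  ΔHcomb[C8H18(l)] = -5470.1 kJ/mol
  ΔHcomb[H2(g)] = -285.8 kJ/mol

ΔH = -83.6 kJ/mol

Using ΔH = Σ nΔHc°(reactants) − Σ nΔHc°(products):
= [2·(-2877.4) + 2·(-285.8) + 2·(-393.5)] − [1·(-5470.1) + 1·(-1559.7)]
= -83.6 kJ/mol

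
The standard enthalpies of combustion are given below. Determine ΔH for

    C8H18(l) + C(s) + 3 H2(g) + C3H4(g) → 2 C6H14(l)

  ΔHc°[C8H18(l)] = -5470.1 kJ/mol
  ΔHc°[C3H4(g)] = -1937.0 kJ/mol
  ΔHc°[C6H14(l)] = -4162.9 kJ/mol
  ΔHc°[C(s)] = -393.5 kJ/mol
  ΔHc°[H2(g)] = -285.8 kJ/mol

Using ΔH = Σ nΔHc°(reactants) − Σ nΔHc°(products):
= [1·(-5470.1) + 1·(-393.5) + 3·(-285.8) + 1·(-1937.0)] − [2·(-4162.9)]
= -332.2 kJ/mol

ΔH = -332.2 kJ/mol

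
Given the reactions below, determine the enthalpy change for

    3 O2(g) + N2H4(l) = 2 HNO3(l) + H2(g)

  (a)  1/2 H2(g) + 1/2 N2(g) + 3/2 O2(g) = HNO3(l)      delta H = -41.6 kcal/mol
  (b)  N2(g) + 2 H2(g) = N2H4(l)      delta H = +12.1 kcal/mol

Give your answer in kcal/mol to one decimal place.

(a) × 2 (×2 to match 2 HNO3(l) in the target): (2)·(-41.6) = -83.2 kcal/mol
(b) reversed (N2H4(l) must end up as a reactant): -12.1 kcal/mol
delta H = (-83.2) + (-12.1) = -95.3 kcal/mol

delta H = -95.3 kcal/mol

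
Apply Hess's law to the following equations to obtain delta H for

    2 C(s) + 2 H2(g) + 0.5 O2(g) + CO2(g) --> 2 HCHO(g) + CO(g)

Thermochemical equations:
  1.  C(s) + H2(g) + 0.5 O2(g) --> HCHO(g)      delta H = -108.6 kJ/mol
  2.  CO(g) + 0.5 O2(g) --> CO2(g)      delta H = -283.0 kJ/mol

delta H = 65.8 kJ/mol

eq. 1 × 2 (scale by 2 for the 2 HCHO(g)): (2)·(-108.6) = -217.2 kJ/mol
eq. 2 reversed (reverse to put CO(g) on the product side): +283.0 kJ/mol
delta H = (-217.2) + (+283.0) = 65.8 kJ/mol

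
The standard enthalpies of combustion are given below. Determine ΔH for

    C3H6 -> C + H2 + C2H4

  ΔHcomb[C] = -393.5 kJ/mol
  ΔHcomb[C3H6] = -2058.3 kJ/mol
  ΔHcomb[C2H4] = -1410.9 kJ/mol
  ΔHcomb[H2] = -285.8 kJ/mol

ΔH = 31.9 kJ/mol

With combustion enthalpies, reactants minus products:
= [1·(-2058.3)] − [1·(-393.5) + 1·(-285.8) + 1·(-1410.9)]
= 31.9 kJ/mol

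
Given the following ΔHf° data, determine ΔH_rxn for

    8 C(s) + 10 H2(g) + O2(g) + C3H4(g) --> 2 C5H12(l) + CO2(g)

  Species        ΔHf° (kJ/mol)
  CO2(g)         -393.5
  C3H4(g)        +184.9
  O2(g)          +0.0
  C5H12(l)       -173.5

ΔH_rxn = -925.4 kJ/mol

ΔH°rxn = Σ nΔHf°(products) − Σ nΔHf°(reactants).
Products: 2·(-173.5) + 1·(-393.5) = -740.5
Reactants: 8·(+0.0) + 10·(+0.0) + 1·(+0.0) + 1·(+184.9) = +184.9
ΔH_rxn = (-740.5) − (+184.9) = -925.4 kJ/mol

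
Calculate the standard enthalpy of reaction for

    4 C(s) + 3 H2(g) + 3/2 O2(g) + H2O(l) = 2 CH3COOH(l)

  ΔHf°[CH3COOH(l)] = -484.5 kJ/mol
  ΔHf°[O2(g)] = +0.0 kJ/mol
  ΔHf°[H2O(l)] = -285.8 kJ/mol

ΔH_rxn = -683.2 kJ/mol

ΔH°rxn = Σ nΔHf°(products) − Σ nΔHf°(reactants).
Products: 2·(-484.5) = -969.0
Reactants: 4·(+0.0) + 3·(+0.0) + 3/2·(+0.0) + 1·(-285.8) = -285.8
ΔH_rxn = (-969.0) − (-285.8) = -683.2 kJ/mol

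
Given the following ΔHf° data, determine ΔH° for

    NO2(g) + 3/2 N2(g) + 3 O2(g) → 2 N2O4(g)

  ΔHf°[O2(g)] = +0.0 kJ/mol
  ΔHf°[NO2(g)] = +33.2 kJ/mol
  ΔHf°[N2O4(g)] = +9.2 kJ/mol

ΔH° = -14.8 kJ/mol

Products: 2·(+9.2) = +18.4
Reactants: 1·(+33.2) + 3/2·(+0.0) + 3·(+0.0) = +33.2
ΔH° = (+18.4) − (+33.2) = -14.8 kJ/mol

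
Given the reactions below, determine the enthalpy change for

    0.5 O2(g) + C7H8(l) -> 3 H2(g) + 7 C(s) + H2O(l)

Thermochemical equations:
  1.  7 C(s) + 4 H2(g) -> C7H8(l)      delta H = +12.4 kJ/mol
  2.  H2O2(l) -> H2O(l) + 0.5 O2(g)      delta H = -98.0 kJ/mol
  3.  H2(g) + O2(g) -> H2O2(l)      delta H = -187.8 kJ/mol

delta H = -298.2 kJ/mol

eq. 1 reversed (C7H8(l) must end up as a reactant): -12.4 kJ/mol
eq. 2 as written (H2O(l) already on the product side): -98.0 kJ/mol
eq. 3 as written: -187.8 kJ/mol
delta H = (-1)·(+12.4) + (1)·(-98.0) + (1)·(-187.8) = -298.2 kJ/mol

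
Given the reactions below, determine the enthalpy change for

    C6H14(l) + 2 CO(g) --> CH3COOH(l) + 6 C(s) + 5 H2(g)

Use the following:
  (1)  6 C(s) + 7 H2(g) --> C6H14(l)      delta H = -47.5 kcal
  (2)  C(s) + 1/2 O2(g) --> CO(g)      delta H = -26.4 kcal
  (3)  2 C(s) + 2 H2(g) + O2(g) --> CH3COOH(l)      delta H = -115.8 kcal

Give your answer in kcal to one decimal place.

(1) reversed: +47.5 kcal
(2) reversed and × 2: (-2)·(-26.4) = +52.8 kcal
(3) as written: -115.8 kcal
Since enthalpy is a state function, delta H = (-1)·(-47.5) + (-2)·(-26.4) + (1)·(-115.8) = -15.5 kcal

delta H = -15.5 kcal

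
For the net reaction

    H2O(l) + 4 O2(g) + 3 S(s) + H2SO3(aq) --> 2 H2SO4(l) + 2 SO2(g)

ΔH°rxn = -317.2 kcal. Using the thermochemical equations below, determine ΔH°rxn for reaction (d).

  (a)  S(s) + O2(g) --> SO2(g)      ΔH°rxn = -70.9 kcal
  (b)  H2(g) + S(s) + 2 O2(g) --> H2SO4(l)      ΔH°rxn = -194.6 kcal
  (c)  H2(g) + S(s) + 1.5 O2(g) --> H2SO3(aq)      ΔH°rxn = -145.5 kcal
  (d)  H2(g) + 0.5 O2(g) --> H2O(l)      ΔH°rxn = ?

(a) × 2: (2)·(-70.9) = -141.8 kcal
(b) × 2: (2)·(-194.6) = -389.2 kcal
(c) reversed: +145.5 kcal
(d) reversed: contributes −x
-317.2 = (-141.8) + (-389.2) + (+145.5) − x
x = (-317.2 − (-385.5)) / (-1) = -68.3 kcal

ΔH°rxn = -68.3 kcal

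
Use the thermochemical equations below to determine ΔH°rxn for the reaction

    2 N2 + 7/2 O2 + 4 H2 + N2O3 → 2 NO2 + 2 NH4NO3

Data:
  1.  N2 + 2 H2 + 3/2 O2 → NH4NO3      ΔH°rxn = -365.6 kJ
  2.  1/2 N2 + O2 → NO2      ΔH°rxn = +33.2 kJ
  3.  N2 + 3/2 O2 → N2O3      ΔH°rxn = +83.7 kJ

ΔH°rxn = -748.5 kJ

eq. 1 × 2: (2)·(-365.6) = -731.2 kJ
eq. 2 × 2: (2)·(+33.2) = +66.4 kJ
eq. 3 reversed: -83.7 kJ
Summing the manipulated equations, ΔH°rxn = (2)·(-365.6) + (2)·(+33.2) + (-1)·(+83.7) = -748.5 kJ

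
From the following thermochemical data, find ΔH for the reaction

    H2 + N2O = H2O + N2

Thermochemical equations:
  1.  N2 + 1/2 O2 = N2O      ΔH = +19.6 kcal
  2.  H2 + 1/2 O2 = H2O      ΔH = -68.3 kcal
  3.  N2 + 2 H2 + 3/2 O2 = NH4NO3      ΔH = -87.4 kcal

ΔH = -87.9 kcal

eq. 1 reversed (N2O must end up as a reactant): -19.6 kcal
eq. 2 as written (H2O already on the product side): -68.3 kcal
eq. 3: not needed (NH4NO3 appears nowhere else).
By Hess's law, ΔH = (-1)·(+19.6) + (1)·(-68.3) = -87.9 kcal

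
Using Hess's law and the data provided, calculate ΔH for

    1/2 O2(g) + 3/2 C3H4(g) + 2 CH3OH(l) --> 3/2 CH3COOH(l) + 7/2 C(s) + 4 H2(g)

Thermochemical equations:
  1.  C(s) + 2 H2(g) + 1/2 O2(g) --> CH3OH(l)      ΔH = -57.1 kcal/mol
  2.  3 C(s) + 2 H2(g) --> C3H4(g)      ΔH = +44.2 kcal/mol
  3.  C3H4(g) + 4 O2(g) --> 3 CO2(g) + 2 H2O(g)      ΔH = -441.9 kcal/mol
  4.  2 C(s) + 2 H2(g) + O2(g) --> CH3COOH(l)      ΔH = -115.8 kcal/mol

eq. 1 reversed and × 2: (-2)·(-57.1) = +114.2 kcal/mol
eq. 2 reversed and × 3/2: (-3/2)·(+44.2) = -66.3 kcal/mol
eq. 3: not needed.
eq. 4 × 3/2: (3/2)·(-115.8) = -173.7 kcal/mol
ΔH = (-2)·(-57.1) + (-3/2)·(+44.2) + (3/2)·(-115.8) = -125.8 kcal/mol

ΔH = -125.8 kcal/mol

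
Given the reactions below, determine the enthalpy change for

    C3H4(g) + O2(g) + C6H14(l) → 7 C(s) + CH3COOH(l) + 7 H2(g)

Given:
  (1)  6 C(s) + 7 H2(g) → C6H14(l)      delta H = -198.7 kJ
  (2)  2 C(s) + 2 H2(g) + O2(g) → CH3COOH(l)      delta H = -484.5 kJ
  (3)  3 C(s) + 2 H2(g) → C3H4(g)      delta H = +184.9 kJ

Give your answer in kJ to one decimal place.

(1) reversed (C6H14(l) must end up as a reactant): +198.7 kJ
(2) as written (CH3COOH(l) already on the product side): -484.5 kJ
(3) reversed (reverse to put C3H4(g) on the reactant side): -184.9 kJ
Summing the manipulated equations, delta H = (+198.7) + (-484.5) + (-184.9) = -470.7 kJ

delta H = -470.7 kJ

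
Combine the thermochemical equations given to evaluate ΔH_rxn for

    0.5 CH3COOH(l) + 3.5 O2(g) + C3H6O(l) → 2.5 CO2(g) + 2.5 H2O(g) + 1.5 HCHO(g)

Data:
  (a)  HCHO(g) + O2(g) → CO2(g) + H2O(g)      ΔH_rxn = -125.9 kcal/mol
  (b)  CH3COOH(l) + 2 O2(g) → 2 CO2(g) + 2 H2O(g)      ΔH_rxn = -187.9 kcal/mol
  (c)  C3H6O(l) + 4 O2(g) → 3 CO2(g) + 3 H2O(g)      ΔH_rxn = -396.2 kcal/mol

ΔH_rxn = -301.3 kcal/mol

(a) reversed and × 3/2: (-3/2)·(-125.9) = +188.85 kcal/mol
(b) × 1/2: (1/2)·(-187.9) = -93.95 kcal/mol
(c) as written: -396.2 kcal/mol
Combining the equations, ΔH_rxn = (+188.85) + (-93.95) + (-396.2) = -301.3 kcal/mol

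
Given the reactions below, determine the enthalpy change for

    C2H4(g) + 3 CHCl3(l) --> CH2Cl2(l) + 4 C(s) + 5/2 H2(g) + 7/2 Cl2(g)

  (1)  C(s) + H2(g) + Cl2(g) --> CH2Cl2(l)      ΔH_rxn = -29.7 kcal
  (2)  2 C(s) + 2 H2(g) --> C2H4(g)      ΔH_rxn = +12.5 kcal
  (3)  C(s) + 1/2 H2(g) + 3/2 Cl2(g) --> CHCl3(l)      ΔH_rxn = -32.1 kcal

ΔH_rxn = 54.1 kcal

(1) as written: -29.7 kcal
(2) reversed: -12.5 kcal
(3) reversed and × 3: (-3)·(-32.1) = +96.3 kcal
ΔH_rxn = (-29.7) + (-12.5) + (+96.3) = 54.1 kcal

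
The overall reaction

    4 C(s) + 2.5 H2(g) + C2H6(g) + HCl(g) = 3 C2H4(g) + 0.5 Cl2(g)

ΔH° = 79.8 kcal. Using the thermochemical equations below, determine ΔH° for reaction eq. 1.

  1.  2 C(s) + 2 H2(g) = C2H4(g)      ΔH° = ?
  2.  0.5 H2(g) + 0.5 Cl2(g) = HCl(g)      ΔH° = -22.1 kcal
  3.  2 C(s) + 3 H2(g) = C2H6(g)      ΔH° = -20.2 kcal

eq. 1 × 3: contributes 3·x
eq. 2 reversed: +22.1 kcal
eq. 3 reversed: +20.2 kcal
+79.8 = (+22.1) + (+20.2) + 3·x
x = (+79.8 − (+42.3)) / (3) = 12.5 kcal

ΔH° = 12.5 kcal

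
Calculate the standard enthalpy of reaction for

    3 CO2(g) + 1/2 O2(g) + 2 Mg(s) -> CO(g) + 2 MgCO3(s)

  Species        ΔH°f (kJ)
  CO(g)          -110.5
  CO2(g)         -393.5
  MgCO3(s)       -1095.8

ΔH_rxn = -1121.6 kJ

Products: 1·(-110.5) + 2·(-1095.8) = -2302.1
Reactants: 3·(-393.5) + 1/2·(+0.0) + 2·(+0.0) = -1180.5
ΔH_rxn = (-2302.1) − (-1180.5) = -1121.6 kJ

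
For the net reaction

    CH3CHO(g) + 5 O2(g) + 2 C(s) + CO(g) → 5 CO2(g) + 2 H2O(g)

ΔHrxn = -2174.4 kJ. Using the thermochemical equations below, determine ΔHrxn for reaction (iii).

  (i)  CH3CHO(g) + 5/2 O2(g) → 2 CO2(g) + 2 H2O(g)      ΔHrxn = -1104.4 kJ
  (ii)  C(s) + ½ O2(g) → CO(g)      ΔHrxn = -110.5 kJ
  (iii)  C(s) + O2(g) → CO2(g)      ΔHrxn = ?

(i) as written (CH3CHO(g) already on the reactant side): -1104.4 kJ
(ii) reversed (CO(g) must end up as a reactant): +110.5 kJ
(iii) × 3: contributes 3·x
-2174.4 = (-1104.4) + (+110.5) + 3·x
x = (-2174.4 − (-993.9)) / (3) = -393.5 kJ

ΔHrxn = -393.5 kJ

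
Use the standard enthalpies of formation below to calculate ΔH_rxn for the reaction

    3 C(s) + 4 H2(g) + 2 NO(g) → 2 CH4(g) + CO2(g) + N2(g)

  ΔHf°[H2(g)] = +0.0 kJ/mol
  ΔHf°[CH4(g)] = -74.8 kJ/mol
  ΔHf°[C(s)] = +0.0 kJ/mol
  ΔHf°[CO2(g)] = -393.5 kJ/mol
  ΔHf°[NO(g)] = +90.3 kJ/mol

ΔH_rxn = -723.7 kJ/mol

Products: 2·(-74.8) + 1·(-393.5) + 1·(+0.0) = -543.1
Reactants: 3·(+0.0) + 4·(+0.0) + 2·(+90.3) = +180.6
ΔH_rxn = (-543.1) − (+180.6) = -723.7 kJ/mol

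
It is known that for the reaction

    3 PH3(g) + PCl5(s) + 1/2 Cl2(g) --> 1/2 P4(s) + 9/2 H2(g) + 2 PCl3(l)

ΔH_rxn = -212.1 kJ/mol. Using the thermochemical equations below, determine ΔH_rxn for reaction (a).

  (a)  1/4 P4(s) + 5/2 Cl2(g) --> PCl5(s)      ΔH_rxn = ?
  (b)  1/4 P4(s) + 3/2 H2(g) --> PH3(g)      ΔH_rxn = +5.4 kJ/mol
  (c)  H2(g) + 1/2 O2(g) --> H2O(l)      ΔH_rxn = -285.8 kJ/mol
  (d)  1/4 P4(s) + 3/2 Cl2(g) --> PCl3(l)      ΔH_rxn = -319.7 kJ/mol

ΔH_rxn = -443.5 kJ/mol

(a) reversed (PCl5(s) must end up as a reactant): contributes −x
(b) reversed and × 3 (reverse to put PH3(g) on the reactant side; scale by 3 for the 3 PH3(g)): (-3)·(+5.4) = -16.2 kJ/mol
(c): not needed (H2O(l) appears nowhere else).
(d) × 2 (scale by 2 for the 2 PCl3(l)): (2)·(-319.7) = -639.4 kJ/mol
-212.1 = (-16.2) + (-639.4) − x
x = (-212.1 − (-655.6)) / (-1) = -443.5 kJ/mol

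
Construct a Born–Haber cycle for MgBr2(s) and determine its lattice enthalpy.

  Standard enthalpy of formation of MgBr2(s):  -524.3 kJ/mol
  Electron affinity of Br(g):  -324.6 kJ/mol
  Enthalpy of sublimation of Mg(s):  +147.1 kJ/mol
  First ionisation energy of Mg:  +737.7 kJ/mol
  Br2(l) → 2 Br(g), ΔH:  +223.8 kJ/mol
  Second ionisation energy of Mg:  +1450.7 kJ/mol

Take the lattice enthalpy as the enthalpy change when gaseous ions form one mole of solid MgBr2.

ΔHf° = 1·ΔHsub + 1·(ΣIE) + 1·D(Br2) + 2·EA + U
-524.3 = 1·(+147.1) + 1·(+2188.4) + 1·(+223.8) + 2·(-324.6) + U
U = -524.3 − (+1910.1) = -2434.4 kJ/mol

U = -2434.4 kJ/mol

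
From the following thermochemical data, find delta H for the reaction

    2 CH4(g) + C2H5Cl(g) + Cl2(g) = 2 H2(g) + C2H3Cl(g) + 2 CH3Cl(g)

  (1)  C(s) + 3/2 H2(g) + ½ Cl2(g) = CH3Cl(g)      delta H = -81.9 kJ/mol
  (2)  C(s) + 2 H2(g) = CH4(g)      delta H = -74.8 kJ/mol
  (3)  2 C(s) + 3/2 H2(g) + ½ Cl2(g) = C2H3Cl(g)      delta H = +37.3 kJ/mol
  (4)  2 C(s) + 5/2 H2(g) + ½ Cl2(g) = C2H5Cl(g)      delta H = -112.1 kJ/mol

delta H = 135.2 kJ/mol

(1) × 2: (2)·(-81.9) = -163.8 kJ/mol
(2) reversed and × 2: (-2)·(-74.8) = +149.6 kJ/mol
(3) as written: +37.3 kJ/mol
(4) reversed: +112.1 kJ/mol
By Hess's law, delta H = (2)·(-81.9) + (-2)·(-74.8) + (1)·(+37.3) + (-1)·(-112.1) = 135.2 kJ/mol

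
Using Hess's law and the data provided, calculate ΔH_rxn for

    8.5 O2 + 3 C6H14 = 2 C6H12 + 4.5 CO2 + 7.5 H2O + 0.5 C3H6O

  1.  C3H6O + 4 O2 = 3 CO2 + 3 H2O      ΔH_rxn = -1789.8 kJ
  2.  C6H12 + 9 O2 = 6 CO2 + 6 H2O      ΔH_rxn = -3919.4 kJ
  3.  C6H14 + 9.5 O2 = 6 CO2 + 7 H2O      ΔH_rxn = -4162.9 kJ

ΔH_rxn = -3755.0 kJ

eq. 1 reversed and × 1/2: (-1/2)·(-1789.8) = +894.9 kJ
eq. 2 reversed and × 2: (-2)·(-3919.4) = +7838.8 kJ
eq. 3 × 3: (3)·(-4162.9) = -12488.7 kJ
ΔH_rxn = (-1/2)·(-1789.8) + (-2)·(-3919.4) + (3)·(-4162.9) = -3755.0 kJ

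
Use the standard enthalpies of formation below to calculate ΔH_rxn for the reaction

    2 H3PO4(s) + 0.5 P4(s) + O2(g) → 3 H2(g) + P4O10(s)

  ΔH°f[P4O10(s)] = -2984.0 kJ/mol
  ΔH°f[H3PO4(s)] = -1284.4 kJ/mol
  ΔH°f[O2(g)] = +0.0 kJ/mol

ΔH_rxn = -415.2 kJ/mol

ΔH°rxn = Σ nΔHf°(products) − Σ nΔHf°(reactants).
Products: 3·(+0.0) + 1·(-2984.0) = -2984.0
Reactants: 2·(-1284.4) + 1/2·(+0.0) + 1·(+0.0) = -2568.8
ΔH_rxn = (-2984.0) − (-2568.8) = -415.2 kJ/mol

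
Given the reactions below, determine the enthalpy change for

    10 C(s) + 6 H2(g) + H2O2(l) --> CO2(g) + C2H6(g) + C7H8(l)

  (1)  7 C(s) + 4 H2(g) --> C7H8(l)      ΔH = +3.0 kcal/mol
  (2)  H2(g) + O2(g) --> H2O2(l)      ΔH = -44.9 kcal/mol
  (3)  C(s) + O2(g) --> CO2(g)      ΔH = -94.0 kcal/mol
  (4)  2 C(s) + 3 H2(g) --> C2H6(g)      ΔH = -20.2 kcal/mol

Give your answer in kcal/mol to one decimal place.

(1) as written (C7H8(l) already on the product side): +3.0 kcal/mol
(2) reversed (H2O2(l) must end up as a reactant): +44.9 kcal/mol
(3) as written (CO2(g) already on the product side): -94.0 kcal/mol
(4) as written (C2H6(g) already on the product side): -20.2 kcal/mol
By Hess's law, ΔH = (+3.0) + (+44.9) + (-94.0) + (-20.2) = -66.3 kcal/mol

ΔH = -66.3 kcal/mol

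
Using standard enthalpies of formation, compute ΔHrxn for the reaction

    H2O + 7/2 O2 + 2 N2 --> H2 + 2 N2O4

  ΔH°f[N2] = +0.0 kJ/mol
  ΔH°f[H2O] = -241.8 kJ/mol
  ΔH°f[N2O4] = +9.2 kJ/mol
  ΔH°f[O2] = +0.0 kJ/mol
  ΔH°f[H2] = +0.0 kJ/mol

Products: 1·(+0.0) + 2·(+9.2) = +18.4
Reactants: 1·(-241.8) + 7/2·(+0.0) + 2·(+0.0) = -241.8
ΔHrxn = (+18.4) − (-241.8) = 260.2 kJ/mol

ΔHrxn = 260.2 kJ/mol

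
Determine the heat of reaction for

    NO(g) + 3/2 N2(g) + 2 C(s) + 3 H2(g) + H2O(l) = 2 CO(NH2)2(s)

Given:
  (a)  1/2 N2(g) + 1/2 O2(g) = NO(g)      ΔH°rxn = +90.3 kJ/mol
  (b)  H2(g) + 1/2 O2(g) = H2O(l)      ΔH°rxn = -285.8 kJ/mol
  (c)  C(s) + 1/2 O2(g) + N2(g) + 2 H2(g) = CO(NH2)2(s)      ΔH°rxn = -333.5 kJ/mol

(a) reversed (reverse to put NO(g) on the reactant side): -90.3 kJ/mol
(b) reversed (reverse to put H2O(l) on the reactant side): +285.8 kJ/mol
(c) × 2 (scale by 2 for the 2 CO(NH2)2(s)): (2)·(-333.5) = -667.0 kJ/mol
ΔH°rxn = (-1)·(+90.3) + (-1)·(-285.8) + (2)·(-333.5) = -471.5 kJ/mol

ΔH°rxn = -471.5 kJ/mol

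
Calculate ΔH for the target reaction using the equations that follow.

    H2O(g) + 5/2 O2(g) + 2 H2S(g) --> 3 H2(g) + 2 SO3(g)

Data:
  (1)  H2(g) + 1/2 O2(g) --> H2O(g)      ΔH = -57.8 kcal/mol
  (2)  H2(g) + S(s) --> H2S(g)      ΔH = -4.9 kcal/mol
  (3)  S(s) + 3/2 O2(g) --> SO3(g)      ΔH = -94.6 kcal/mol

ΔH = -121.6 kcal/mol

(1) reversed (H2O(g) must end up as a reactant): +57.8 kcal/mol
(2) reversed and × 2 (H2S(g) must end up as a reactant; ×2 to match 2 H2S(g) in the target): (-2)·(-4.9) = +9.8 kcal/mol
(3) × 2 (scale by 2 for the 2 SO3(g)): (2)·(-94.6) = -189.2 kcal/mol
By Hess's law, ΔH = (+57.8) + (+9.8) + (-189.2) = -121.6 kcal/mol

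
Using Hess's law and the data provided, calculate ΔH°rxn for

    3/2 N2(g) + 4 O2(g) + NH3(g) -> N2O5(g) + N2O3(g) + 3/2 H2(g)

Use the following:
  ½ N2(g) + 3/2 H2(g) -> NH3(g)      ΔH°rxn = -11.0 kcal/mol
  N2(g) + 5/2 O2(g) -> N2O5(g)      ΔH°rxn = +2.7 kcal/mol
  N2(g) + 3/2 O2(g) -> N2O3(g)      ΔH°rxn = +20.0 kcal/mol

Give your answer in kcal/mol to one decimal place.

equation 1 reversed: +11.0 kcal/mol
equation 2 as written: +2.7 kcal/mol
equation 3 as written: +20.0 kcal/mol
ΔH°rxn = (+11.0) + (+2.7) + (+20.0) = 33.7 kcal/mol

ΔH°rxn = 33.7 kcal/mol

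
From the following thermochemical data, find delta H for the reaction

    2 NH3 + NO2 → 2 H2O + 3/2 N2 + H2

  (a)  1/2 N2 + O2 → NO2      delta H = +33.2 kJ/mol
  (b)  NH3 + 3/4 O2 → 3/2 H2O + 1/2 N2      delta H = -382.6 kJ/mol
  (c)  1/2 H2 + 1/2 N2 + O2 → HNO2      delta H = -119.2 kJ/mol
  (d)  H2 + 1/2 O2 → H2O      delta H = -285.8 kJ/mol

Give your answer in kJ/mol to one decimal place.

(a) reversed: -33.2 kJ/mol
(b) × 2: (2)·(-382.6) = -765.2 kJ/mol
(c): not needed.
(d) reversed: +285.8 kJ/mol
delta H = (-1)·(+33.2) + (2)·(-382.6) + (-1)·(-285.8) = -512.6 kJ/mol

delta H = -512.6 kJ/mol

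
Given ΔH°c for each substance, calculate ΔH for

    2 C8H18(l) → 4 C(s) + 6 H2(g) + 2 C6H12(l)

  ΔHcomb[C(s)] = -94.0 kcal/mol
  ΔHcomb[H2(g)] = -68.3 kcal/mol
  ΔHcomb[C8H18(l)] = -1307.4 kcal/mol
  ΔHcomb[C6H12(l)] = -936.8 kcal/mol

Using ΔH = Σ nΔHc°(reactants) − Σ nΔHc°(products):
= [2·(-1307.4)] − [4·(-94.0) + 6·(-68.3) + 2·(-936.8)]
= 44.6 kcal/mol

ΔH = 44.6 kcal/mol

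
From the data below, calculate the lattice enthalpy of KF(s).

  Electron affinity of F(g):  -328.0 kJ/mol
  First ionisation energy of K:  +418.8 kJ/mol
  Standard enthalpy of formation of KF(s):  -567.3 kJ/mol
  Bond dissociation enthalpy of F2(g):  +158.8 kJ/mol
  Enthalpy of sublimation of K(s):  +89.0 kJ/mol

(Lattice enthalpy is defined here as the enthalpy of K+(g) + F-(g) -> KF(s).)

ΔHf° = 1·ΔHsub + 1·(ΣIE) + 1/2·D(F2) + 1·EA + U
-567.3 = 1·(+89.0) + 1·(+418.8) + 1/2·(+158.8) + 1·(-328.0) + U
U = -567.3 − (+259.2) = -826.5 kJ/mol

U = -826.5 kJ/mol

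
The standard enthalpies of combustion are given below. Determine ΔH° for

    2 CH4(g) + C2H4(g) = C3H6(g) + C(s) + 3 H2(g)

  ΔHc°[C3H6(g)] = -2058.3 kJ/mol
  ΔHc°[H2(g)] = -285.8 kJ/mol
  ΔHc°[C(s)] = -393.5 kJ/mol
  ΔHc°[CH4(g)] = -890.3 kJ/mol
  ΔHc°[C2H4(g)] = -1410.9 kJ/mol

ΔH° = 117.7 kJ/mol

Using ΔH = Σ nΔHc°(reactants) − Σ nΔHc°(products):
= [2·(-890.3) + 1·(-1410.9)] − [1·(-2058.3) + 1·(-393.5) + 3·(-285.8)]
= 117.7 kJ/mol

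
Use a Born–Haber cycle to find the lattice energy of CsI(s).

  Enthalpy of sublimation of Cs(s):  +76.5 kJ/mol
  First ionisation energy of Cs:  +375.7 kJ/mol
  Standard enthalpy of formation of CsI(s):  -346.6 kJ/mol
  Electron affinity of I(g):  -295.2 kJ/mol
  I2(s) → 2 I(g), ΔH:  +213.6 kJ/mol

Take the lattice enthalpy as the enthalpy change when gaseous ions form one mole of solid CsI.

U = -610.4 kJ/mol

ΔHf° = 1·ΔHsub + 1·(ΣIE) + 1/2·D(I2) + 1·EA + U
-346.6 = 1·(+76.5) + 1·(+375.7) + 1/2·(+213.6) + 1·(-295.2) + U
U = -346.6 − (+263.8) = -610.4 kJ/mol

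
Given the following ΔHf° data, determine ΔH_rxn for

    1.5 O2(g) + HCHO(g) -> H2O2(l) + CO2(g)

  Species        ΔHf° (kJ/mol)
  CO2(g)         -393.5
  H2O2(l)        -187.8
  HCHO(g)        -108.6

Products: 1·(-187.8) + 1·(-393.5) = -581.3
Reactants: 3/2·(+0.0) + 1·(-108.6) = -108.6
ΔH_rxn = (-581.3) − (-108.6) = -472.7 kJ/mol

ΔH_rxn = -472.7 kJ/mol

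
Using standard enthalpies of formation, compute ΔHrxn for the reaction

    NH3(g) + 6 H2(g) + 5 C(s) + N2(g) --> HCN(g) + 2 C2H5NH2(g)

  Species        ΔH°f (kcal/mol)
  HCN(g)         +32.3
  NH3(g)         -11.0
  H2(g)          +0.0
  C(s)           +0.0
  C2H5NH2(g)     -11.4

ΔH°rxn = Σ nΔHf°(products) − Σ nΔHf°(reactants).
Products: 1·(+32.3) + 2·(-11.4) = +9.5
Reactants: 1·(-11.0) + 6·(+0.0) + 5·(+0.0) + 1·(+0.0) = -11.0
ΔHrxn = (+9.5) − (-11.0) = 20.5 kcal/mol

ΔHrxn = 20.5 kcal/mol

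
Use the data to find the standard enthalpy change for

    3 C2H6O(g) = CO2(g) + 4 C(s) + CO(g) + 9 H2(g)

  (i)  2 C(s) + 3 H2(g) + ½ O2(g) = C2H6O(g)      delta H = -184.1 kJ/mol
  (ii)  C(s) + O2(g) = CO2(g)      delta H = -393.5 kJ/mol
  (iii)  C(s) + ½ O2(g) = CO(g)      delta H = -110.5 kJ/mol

delta H = 48.3 kJ/mol

(i) reversed and × 3 (C2H6O(g) must end up as a reactant; scale by 3 for the 3 C2H6O(g)): (-3)·(-184.1) = +552.3 kJ/mol
(ii) as written (CO2(g) already on the product side): -393.5 kJ/mol
(iii) as written (CO(g) already on the product side): -110.5 kJ/mol
Combining the equations, delta H = (-3)·(-184.1) + (1)·(-393.5) + (1)·(-110.5) = 48.3 kJ/mol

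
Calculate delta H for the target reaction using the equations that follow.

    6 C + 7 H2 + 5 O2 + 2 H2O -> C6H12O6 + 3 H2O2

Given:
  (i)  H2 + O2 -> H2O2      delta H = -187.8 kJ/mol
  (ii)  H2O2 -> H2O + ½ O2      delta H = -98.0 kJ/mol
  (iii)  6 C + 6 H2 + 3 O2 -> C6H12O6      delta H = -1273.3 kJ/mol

(i) as written: -187.8 kJ/mol
(ii) reversed and × 2 (H2O must end up as a reactant; ×2 to match 2 H2O in the target): (-2)·(-98.0) = +196.0 kJ/mol
(iii) as written (C6H12O6 already on the product side): -1273.3 kJ/mol
delta H = (-187.8) + (+196.0) + (-1273.3) = -1265.1 kJ/mol

delta H = -1265.1 kJ/mol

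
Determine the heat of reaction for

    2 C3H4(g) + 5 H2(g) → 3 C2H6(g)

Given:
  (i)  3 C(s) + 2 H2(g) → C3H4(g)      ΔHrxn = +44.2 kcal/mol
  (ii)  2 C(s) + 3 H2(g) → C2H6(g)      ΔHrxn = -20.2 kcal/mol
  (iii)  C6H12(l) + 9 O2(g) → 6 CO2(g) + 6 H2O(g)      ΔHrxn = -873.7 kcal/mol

ΔHrxn = -149.0 kcal/mol

(i) reversed and × 2: (-2)·(+44.2) = -88.4 kcal/mol
(ii) × 3: (3)·(-20.2) = -60.6 kcal/mol
(iii): not needed.
Summing the manipulated equations, ΔHrxn = (-88.4) + (-60.6) = -149.0 kcal/mol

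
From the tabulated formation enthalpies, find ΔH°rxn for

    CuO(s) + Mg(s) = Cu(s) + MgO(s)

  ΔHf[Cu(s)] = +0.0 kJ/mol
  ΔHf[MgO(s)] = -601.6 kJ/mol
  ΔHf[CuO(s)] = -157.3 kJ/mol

ΔH°rxn = Σ nΔHf°(products) − Σ nΔHf°(reactants).
Products: 1·(+0.0) + 1·(-601.6) = -601.6
Reactants: 1·(-157.3) + 1·(+0.0) = -157.3
ΔH°rxn = (-601.6) − (-157.3) = -444.3 kJ/mol

ΔH°rxn = -444.3 kJ/mol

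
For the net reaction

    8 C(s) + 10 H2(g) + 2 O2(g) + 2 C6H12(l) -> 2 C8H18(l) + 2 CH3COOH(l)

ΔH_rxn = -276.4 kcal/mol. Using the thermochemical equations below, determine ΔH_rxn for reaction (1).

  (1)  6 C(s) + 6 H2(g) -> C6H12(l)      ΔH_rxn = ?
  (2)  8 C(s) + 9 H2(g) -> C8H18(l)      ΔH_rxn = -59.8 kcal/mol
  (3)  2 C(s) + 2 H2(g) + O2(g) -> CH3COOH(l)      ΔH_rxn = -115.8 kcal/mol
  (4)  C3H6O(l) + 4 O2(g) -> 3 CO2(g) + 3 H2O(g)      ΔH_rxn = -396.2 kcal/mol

(1) reversed and × 2: contributes −2·x
(2) × 2: (2)·(-59.8) = -119.6 kcal/mol
(3) × 2: (2)·(-115.8) = -231.6 kcal/mol
(4): not needed.
-276.4 = (-119.6) + (-231.6) − 2·x
x = (-276.4 − (-351.2)) / (-2) = -37.4 kcal/mol

ΔH_rxn = -37.4 kcal/mol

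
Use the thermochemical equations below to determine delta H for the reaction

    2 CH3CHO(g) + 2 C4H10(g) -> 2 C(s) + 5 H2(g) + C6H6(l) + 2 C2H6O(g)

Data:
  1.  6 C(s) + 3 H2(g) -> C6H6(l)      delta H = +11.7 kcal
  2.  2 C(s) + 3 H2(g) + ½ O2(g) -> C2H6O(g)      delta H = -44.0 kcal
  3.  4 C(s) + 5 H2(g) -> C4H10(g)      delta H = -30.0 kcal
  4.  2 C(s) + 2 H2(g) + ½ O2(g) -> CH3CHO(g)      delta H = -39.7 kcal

delta H = 63.1 kcal

eq. 1 as written (C6H6(l) already on the product side): +11.7 kcal
eq. 2 × 2 (×2 to match 2 C2H6O(g) in the target): (2)·(-44.0) = -88.0 kcal
eq. 3 reversed and × 2 (C4H10(g) must end up as a reactant; scale by 2 for the 2 C4H10(g)): (-2)·(-30.0) = +60.0 kcal
eq. 4 reversed and × 2 (CH3CHO(g) must end up as a reactant; ×2 to match 2 CH3CHO(g) in the target): (-2)·(-39.7) = +79.4 kcal
delta H = (+11.7) + (-88.0) + (+60.0) + (+79.4) = 63.1 kcal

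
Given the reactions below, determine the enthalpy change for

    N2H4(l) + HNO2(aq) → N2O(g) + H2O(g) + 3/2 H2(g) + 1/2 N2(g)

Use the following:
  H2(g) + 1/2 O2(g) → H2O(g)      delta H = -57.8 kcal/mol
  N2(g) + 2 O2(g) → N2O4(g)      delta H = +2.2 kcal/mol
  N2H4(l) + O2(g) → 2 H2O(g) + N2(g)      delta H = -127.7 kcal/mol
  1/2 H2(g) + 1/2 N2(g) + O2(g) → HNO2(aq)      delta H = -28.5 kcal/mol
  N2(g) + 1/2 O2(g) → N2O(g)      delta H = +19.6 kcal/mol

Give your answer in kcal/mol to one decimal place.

equation 1 reversed: +57.8 kcal/mol
equation 2: not needed.
equation 3 as written: -127.7 kcal/mol
equation 4 reversed: +28.5 kcal/mol
equation 5 as written: +19.6 kcal/mol
Combining the equations, delta H = (+57.8) + (-127.7) + (+28.5) + (+19.6) = -21.8 kcal/mol

delta H = -21.8 kcal/mol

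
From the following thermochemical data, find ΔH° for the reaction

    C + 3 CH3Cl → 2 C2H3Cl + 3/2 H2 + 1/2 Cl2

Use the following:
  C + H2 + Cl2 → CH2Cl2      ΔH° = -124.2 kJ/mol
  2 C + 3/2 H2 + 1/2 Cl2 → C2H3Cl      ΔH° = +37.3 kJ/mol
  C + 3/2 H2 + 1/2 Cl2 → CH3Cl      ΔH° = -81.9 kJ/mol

equation 1: not needed (CH2Cl2 appears nowhere else).
equation 2 × 2 (scale by 2 for the 2 C2H3Cl): (2)·(+37.3) = +74.6 kJ/mol
equation 3 reversed and × 3 (CH3Cl must end up as a reactant; scale by 3 for the 3 CH3Cl): (-3)·(-81.9) = +245.7 kJ/mol
ΔH° = (+74.6) + (+245.7) = 320.3 kJ/mol

ΔH° = 320.3 kJ/mol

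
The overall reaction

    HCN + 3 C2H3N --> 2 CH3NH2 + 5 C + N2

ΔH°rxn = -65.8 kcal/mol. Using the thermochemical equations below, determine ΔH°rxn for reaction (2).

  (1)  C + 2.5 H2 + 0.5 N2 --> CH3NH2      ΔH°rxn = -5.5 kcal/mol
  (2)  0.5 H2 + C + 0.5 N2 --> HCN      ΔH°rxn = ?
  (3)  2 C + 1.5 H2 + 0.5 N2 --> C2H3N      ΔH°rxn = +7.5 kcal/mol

(1) × 2: (2)·(-5.5) = -11.0 kcal/mol
(2) reversed: contributes −x
(3) reversed and × 3: (-3)·(+7.5) = -22.5 kcal/mol
-65.8 = (-11.0) + (-22.5) − x
x = (-65.8 − (-33.5)) / (-1) = 32.3 kcal/mol

ΔH°rxn = 32.3 kcal/mol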